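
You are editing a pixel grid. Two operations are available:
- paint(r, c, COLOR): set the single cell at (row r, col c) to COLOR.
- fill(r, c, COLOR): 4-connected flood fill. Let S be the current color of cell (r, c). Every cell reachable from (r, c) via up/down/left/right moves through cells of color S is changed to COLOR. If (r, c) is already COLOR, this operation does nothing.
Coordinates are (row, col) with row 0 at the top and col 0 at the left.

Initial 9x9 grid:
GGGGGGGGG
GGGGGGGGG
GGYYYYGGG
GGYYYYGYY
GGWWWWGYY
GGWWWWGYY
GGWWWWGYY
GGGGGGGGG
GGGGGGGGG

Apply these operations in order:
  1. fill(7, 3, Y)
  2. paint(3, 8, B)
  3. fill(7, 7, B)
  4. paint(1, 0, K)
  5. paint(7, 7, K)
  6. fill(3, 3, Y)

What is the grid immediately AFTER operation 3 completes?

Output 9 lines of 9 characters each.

After op 1 fill(7,3,Y) [53 cells changed]:
YYYYYYYYY
YYYYYYYYY
YYYYYYYYY
YYYYYYYYY
YYWWWWYYY
YYWWWWYYY
YYWWWWYYY
YYYYYYYYY
YYYYYYYYY
After op 2 paint(3,8,B):
YYYYYYYYY
YYYYYYYYY
YYYYYYYYY
YYYYYYYYB
YYWWWWYYY
YYWWWWYYY
YYWWWWYYY
YYYYYYYYY
YYYYYYYYY
After op 3 fill(7,7,B) [68 cells changed]:
BBBBBBBBB
BBBBBBBBB
BBBBBBBBB
BBBBBBBBB
BBWWWWBBB
BBWWWWBBB
BBWWWWBBB
BBBBBBBBB
BBBBBBBBB

Answer: BBBBBBBBB
BBBBBBBBB
BBBBBBBBB
BBBBBBBBB
BBWWWWBBB
BBWWWWBBB
BBWWWWBBB
BBBBBBBBB
BBBBBBBBB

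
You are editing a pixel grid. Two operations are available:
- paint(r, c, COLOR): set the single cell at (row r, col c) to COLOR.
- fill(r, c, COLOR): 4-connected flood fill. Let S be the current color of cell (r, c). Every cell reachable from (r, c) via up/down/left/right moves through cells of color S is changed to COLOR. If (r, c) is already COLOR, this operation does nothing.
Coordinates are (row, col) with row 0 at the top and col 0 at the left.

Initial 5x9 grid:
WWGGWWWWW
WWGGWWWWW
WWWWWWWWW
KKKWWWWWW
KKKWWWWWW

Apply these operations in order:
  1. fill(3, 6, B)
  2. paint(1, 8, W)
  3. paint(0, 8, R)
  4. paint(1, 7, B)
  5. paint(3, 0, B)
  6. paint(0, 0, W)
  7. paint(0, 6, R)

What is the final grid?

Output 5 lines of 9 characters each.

After op 1 fill(3,6,B) [35 cells changed]:
BBGGBBBBB
BBGGBBBBB
BBBBBBBBB
KKKBBBBBB
KKKBBBBBB
After op 2 paint(1,8,W):
BBGGBBBBB
BBGGBBBBW
BBBBBBBBB
KKKBBBBBB
KKKBBBBBB
After op 3 paint(0,8,R):
BBGGBBBBR
BBGGBBBBW
BBBBBBBBB
KKKBBBBBB
KKKBBBBBB
After op 4 paint(1,7,B):
BBGGBBBBR
BBGGBBBBW
BBBBBBBBB
KKKBBBBBB
KKKBBBBBB
After op 5 paint(3,0,B):
BBGGBBBBR
BBGGBBBBW
BBBBBBBBB
BKKBBBBBB
KKKBBBBBB
After op 6 paint(0,0,W):
WBGGBBBBR
BBGGBBBBW
BBBBBBBBB
BKKBBBBBB
KKKBBBBBB
After op 7 paint(0,6,R):
WBGGBBRBR
BBGGBBBBW
BBBBBBBBB
BKKBBBBBB
KKKBBBBBB

Answer: WBGGBBRBR
BBGGBBBBW
BBBBBBBBB
BKKBBBBBB
KKKBBBBBB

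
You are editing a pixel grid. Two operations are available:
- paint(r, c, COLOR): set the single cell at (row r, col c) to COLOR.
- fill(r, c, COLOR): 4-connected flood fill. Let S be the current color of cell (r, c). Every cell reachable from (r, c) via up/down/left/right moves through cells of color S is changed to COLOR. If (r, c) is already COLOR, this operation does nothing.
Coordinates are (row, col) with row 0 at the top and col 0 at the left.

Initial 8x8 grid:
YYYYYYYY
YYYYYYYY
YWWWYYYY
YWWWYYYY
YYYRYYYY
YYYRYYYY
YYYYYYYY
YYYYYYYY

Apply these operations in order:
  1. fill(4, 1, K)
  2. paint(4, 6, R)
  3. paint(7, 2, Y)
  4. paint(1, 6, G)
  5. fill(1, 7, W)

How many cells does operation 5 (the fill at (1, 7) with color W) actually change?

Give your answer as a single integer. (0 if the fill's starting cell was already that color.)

Answer: 53

Derivation:
After op 1 fill(4,1,K) [56 cells changed]:
KKKKKKKK
KKKKKKKK
KWWWKKKK
KWWWKKKK
KKKRKKKK
KKKRKKKK
KKKKKKKK
KKKKKKKK
After op 2 paint(4,6,R):
KKKKKKKK
KKKKKKKK
KWWWKKKK
KWWWKKKK
KKKRKKRK
KKKRKKKK
KKKKKKKK
KKKKKKKK
After op 3 paint(7,2,Y):
KKKKKKKK
KKKKKKKK
KWWWKKKK
KWWWKKKK
KKKRKKRK
KKKRKKKK
KKKKKKKK
KKYKKKKK
After op 4 paint(1,6,G):
KKKKKKKK
KKKKKKGK
KWWWKKKK
KWWWKKKK
KKKRKKRK
KKKRKKKK
KKKKKKKK
KKYKKKKK
After op 5 fill(1,7,W) [53 cells changed]:
WWWWWWWW
WWWWWWGW
WWWWWWWW
WWWWWWWW
WWWRWWRW
WWWRWWWW
WWWWWWWW
WWYWWWWW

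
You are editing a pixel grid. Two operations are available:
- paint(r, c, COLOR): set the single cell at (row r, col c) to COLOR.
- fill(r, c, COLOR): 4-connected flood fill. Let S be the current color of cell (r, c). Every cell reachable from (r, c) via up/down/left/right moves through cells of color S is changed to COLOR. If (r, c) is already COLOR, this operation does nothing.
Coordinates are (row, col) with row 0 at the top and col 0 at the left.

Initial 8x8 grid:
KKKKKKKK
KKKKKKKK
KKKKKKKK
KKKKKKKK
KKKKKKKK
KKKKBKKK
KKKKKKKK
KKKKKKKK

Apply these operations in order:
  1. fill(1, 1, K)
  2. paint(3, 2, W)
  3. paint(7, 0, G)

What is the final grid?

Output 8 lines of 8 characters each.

Answer: KKKKKKKK
KKKKKKKK
KKKKKKKK
KKWKKKKK
KKKKKKKK
KKKKBKKK
KKKKKKKK
GKKKKKKK

Derivation:
After op 1 fill(1,1,K) [0 cells changed]:
KKKKKKKK
KKKKKKKK
KKKKKKKK
KKKKKKKK
KKKKKKKK
KKKKBKKK
KKKKKKKK
KKKKKKKK
After op 2 paint(3,2,W):
KKKKKKKK
KKKKKKKK
KKKKKKKK
KKWKKKKK
KKKKKKKK
KKKKBKKK
KKKKKKKK
KKKKKKKK
After op 3 paint(7,0,G):
KKKKKKKK
KKKKKKKK
KKKKKKKK
KKWKKKKK
KKKKKKKK
KKKKBKKK
KKKKKKKK
GKKKKKKK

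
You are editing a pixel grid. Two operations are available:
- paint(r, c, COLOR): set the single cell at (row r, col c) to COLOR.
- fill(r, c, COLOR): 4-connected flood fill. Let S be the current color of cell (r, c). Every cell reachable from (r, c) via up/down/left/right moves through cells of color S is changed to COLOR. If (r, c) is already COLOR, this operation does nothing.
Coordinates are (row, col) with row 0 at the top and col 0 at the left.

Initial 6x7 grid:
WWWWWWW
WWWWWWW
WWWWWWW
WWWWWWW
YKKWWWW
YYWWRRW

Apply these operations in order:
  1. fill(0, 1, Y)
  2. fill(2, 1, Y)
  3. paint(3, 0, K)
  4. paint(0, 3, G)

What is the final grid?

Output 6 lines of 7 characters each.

After op 1 fill(0,1,Y) [35 cells changed]:
YYYYYYY
YYYYYYY
YYYYYYY
YYYYYYY
YKKYYYY
YYYYRRY
After op 2 fill(2,1,Y) [0 cells changed]:
YYYYYYY
YYYYYYY
YYYYYYY
YYYYYYY
YKKYYYY
YYYYRRY
After op 3 paint(3,0,K):
YYYYYYY
YYYYYYY
YYYYYYY
KYYYYYY
YKKYYYY
YYYYRRY
After op 4 paint(0,3,G):
YYYGYYY
YYYYYYY
YYYYYYY
KYYYYYY
YKKYYYY
YYYYRRY

Answer: YYYGYYY
YYYYYYY
YYYYYYY
KYYYYYY
YKKYYYY
YYYYRRY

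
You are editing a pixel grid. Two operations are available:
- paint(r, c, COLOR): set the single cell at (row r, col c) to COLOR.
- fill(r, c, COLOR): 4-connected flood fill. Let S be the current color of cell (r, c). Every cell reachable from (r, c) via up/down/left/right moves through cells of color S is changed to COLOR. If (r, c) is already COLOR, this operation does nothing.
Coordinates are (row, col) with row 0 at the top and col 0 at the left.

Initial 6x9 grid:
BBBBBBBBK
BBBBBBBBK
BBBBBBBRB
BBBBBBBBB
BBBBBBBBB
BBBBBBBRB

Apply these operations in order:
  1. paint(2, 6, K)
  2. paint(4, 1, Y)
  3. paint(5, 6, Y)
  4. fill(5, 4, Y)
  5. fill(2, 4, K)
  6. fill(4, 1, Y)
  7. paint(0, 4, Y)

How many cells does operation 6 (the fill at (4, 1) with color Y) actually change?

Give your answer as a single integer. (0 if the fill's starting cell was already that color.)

Answer: 52

Derivation:
After op 1 paint(2,6,K):
BBBBBBBBK
BBBBBBBBK
BBBBBBKRB
BBBBBBBBB
BBBBBBBBB
BBBBBBBRB
After op 2 paint(4,1,Y):
BBBBBBBBK
BBBBBBBBK
BBBBBBKRB
BBBBBBBBB
BYBBBBBBB
BBBBBBBRB
After op 3 paint(5,6,Y):
BBBBBBBBK
BBBBBBBBK
BBBBBBKRB
BBBBBBBBB
BYBBBBBBB
BBBBBBYRB
After op 4 fill(5,4,Y) [47 cells changed]:
YYYYYYYYK
YYYYYYYYK
YYYYYYKRY
YYYYYYYYY
YYYYYYYYY
YYYYYYYRY
After op 5 fill(2,4,K) [49 cells changed]:
KKKKKKKKK
KKKKKKKKK
KKKKKKKRK
KKKKKKKKK
KKKKKKKKK
KKKKKKKRK
After op 6 fill(4,1,Y) [52 cells changed]:
YYYYYYYYY
YYYYYYYYY
YYYYYYYRY
YYYYYYYYY
YYYYYYYYY
YYYYYYYRY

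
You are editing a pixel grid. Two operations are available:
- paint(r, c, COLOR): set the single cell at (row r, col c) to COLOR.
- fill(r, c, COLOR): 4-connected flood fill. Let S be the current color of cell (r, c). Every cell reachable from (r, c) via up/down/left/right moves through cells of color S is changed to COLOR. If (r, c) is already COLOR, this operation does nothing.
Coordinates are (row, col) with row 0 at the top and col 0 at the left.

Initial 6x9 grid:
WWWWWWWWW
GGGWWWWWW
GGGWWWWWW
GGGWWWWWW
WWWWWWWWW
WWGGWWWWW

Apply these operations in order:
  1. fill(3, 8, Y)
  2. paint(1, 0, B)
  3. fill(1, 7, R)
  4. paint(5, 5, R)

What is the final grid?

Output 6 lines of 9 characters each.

After op 1 fill(3,8,Y) [43 cells changed]:
YYYYYYYYY
GGGYYYYYY
GGGYYYYYY
GGGYYYYYY
YYYYYYYYY
YYGGYYYYY
After op 2 paint(1,0,B):
YYYYYYYYY
BGGYYYYYY
GGGYYYYYY
GGGYYYYYY
YYYYYYYYY
YYGGYYYYY
After op 3 fill(1,7,R) [43 cells changed]:
RRRRRRRRR
BGGRRRRRR
GGGRRRRRR
GGGRRRRRR
RRRRRRRRR
RRGGRRRRR
After op 4 paint(5,5,R):
RRRRRRRRR
BGGRRRRRR
GGGRRRRRR
GGGRRRRRR
RRRRRRRRR
RRGGRRRRR

Answer: RRRRRRRRR
BGGRRRRRR
GGGRRRRRR
GGGRRRRRR
RRRRRRRRR
RRGGRRRRR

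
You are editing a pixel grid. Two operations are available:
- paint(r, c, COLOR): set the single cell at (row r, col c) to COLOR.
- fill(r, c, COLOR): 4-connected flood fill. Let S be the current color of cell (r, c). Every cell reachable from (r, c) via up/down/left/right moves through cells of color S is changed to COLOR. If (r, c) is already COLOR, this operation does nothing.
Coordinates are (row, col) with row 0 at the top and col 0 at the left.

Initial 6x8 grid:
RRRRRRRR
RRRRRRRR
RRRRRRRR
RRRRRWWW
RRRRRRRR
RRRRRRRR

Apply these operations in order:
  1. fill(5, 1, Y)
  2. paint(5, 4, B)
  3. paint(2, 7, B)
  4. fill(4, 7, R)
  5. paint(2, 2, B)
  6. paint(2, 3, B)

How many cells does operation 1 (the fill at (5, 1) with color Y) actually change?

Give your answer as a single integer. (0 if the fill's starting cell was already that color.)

After op 1 fill(5,1,Y) [45 cells changed]:
YYYYYYYY
YYYYYYYY
YYYYYYYY
YYYYYWWW
YYYYYYYY
YYYYYYYY

Answer: 45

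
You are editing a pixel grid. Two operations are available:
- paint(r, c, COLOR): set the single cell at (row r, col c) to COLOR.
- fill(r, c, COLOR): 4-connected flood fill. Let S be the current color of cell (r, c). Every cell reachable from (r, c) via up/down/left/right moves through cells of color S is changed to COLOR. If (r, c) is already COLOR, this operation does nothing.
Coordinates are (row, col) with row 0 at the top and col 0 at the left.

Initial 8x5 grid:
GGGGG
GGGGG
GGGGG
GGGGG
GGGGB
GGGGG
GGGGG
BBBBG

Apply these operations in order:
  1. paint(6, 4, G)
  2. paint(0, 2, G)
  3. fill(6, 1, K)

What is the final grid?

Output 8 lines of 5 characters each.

After op 1 paint(6,4,G):
GGGGG
GGGGG
GGGGG
GGGGG
GGGGB
GGGGG
GGGGG
BBBBG
After op 2 paint(0,2,G):
GGGGG
GGGGG
GGGGG
GGGGG
GGGGB
GGGGG
GGGGG
BBBBG
After op 3 fill(6,1,K) [35 cells changed]:
KKKKK
KKKKK
KKKKK
KKKKK
KKKKB
KKKKK
KKKKK
BBBBK

Answer: KKKKK
KKKKK
KKKKK
KKKKK
KKKKB
KKKKK
KKKKK
BBBBK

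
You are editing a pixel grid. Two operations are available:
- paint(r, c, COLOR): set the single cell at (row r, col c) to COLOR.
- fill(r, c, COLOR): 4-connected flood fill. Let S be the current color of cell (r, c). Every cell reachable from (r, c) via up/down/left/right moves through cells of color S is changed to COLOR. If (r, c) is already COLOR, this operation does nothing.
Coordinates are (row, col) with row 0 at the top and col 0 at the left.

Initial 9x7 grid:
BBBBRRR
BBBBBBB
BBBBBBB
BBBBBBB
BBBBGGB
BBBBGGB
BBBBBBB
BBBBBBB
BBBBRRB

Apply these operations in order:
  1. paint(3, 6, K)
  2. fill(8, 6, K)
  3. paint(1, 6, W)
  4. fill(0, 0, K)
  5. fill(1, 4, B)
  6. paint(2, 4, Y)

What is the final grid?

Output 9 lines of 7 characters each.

After op 1 paint(3,6,K):
BBBBRRR
BBBBBBB
BBBBBBB
BBBBBBK
BBBBGGB
BBBBGGB
BBBBBBB
BBBBBBB
BBBBRRB
After op 2 fill(8,6,K) [53 cells changed]:
KKKKRRR
KKKKKKK
KKKKKKK
KKKKKKK
KKKKGGK
KKKKGGK
KKKKKKK
KKKKKKK
KKKKRRK
After op 3 paint(1,6,W):
KKKKRRR
KKKKKKW
KKKKKKK
KKKKKKK
KKKKGGK
KKKKGGK
KKKKKKK
KKKKKKK
KKKKRRK
After op 4 fill(0,0,K) [0 cells changed]:
KKKKRRR
KKKKKKW
KKKKKKK
KKKKKKK
KKKKGGK
KKKKGGK
KKKKKKK
KKKKKKK
KKKKRRK
After op 5 fill(1,4,B) [53 cells changed]:
BBBBRRR
BBBBBBW
BBBBBBB
BBBBBBB
BBBBGGB
BBBBGGB
BBBBBBB
BBBBBBB
BBBBRRB
After op 6 paint(2,4,Y):
BBBBRRR
BBBBBBW
BBBBYBB
BBBBBBB
BBBBGGB
BBBBGGB
BBBBBBB
BBBBBBB
BBBBRRB

Answer: BBBBRRR
BBBBBBW
BBBBYBB
BBBBBBB
BBBBGGB
BBBBGGB
BBBBBBB
BBBBBBB
BBBBRRB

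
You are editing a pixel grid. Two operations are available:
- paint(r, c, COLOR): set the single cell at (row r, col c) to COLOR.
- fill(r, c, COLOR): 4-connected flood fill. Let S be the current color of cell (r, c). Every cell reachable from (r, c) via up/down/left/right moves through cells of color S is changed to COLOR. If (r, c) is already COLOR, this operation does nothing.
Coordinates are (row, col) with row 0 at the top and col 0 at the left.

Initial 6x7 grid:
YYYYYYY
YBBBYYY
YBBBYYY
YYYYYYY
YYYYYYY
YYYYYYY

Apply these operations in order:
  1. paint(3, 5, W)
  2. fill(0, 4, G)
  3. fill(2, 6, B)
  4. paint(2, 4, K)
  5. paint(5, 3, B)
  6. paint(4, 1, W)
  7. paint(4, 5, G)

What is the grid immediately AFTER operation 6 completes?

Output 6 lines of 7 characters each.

After op 1 paint(3,5,W):
YYYYYYY
YBBBYYY
YBBBYYY
YYYYYWY
YYYYYYY
YYYYYYY
After op 2 fill(0,4,G) [35 cells changed]:
GGGGGGG
GBBBGGG
GBBBGGG
GGGGGWG
GGGGGGG
GGGGGGG
After op 3 fill(2,6,B) [35 cells changed]:
BBBBBBB
BBBBBBB
BBBBBBB
BBBBBWB
BBBBBBB
BBBBBBB
After op 4 paint(2,4,K):
BBBBBBB
BBBBBBB
BBBBKBB
BBBBBWB
BBBBBBB
BBBBBBB
After op 5 paint(5,3,B):
BBBBBBB
BBBBBBB
BBBBKBB
BBBBBWB
BBBBBBB
BBBBBBB
After op 6 paint(4,1,W):
BBBBBBB
BBBBBBB
BBBBKBB
BBBBBWB
BWBBBBB
BBBBBBB

Answer: BBBBBBB
BBBBBBB
BBBBKBB
BBBBBWB
BWBBBBB
BBBBBBB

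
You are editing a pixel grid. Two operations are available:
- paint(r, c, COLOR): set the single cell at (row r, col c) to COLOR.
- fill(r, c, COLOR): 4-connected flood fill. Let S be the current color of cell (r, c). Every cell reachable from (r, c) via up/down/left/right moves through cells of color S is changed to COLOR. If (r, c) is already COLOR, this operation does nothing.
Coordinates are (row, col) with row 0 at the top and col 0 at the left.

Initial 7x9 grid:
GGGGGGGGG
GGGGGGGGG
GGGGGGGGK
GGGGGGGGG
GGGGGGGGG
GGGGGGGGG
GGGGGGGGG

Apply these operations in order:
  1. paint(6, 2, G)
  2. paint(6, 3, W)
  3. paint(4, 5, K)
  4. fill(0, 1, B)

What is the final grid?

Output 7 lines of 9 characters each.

After op 1 paint(6,2,G):
GGGGGGGGG
GGGGGGGGG
GGGGGGGGK
GGGGGGGGG
GGGGGGGGG
GGGGGGGGG
GGGGGGGGG
After op 2 paint(6,3,W):
GGGGGGGGG
GGGGGGGGG
GGGGGGGGK
GGGGGGGGG
GGGGGGGGG
GGGGGGGGG
GGGWGGGGG
After op 3 paint(4,5,K):
GGGGGGGGG
GGGGGGGGG
GGGGGGGGK
GGGGGGGGG
GGGGGKGGG
GGGGGGGGG
GGGWGGGGG
After op 4 fill(0,1,B) [60 cells changed]:
BBBBBBBBB
BBBBBBBBB
BBBBBBBBK
BBBBBBBBB
BBBBBKBBB
BBBBBBBBB
BBBWBBBBB

Answer: BBBBBBBBB
BBBBBBBBB
BBBBBBBBK
BBBBBBBBB
BBBBBKBBB
BBBBBBBBB
BBBWBBBBB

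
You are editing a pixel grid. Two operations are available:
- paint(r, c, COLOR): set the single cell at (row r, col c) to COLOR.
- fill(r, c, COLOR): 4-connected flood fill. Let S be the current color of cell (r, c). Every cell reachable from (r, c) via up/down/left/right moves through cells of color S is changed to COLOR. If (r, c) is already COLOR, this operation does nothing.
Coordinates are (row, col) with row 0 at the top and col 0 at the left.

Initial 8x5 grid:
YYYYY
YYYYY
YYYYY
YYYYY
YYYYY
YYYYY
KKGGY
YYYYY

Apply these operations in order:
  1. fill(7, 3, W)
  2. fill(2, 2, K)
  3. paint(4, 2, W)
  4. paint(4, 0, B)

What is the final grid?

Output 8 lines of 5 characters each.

Answer: KKKKK
KKKKK
KKKKK
KKKKK
BKWKK
KKKKK
KKGGK
KKKKK

Derivation:
After op 1 fill(7,3,W) [36 cells changed]:
WWWWW
WWWWW
WWWWW
WWWWW
WWWWW
WWWWW
KKGGW
WWWWW
After op 2 fill(2,2,K) [36 cells changed]:
KKKKK
KKKKK
KKKKK
KKKKK
KKKKK
KKKKK
KKGGK
KKKKK
After op 3 paint(4,2,W):
KKKKK
KKKKK
KKKKK
KKKKK
KKWKK
KKKKK
KKGGK
KKKKK
After op 4 paint(4,0,B):
KKKKK
KKKKK
KKKKK
KKKKK
BKWKK
KKKKK
KKGGK
KKKKK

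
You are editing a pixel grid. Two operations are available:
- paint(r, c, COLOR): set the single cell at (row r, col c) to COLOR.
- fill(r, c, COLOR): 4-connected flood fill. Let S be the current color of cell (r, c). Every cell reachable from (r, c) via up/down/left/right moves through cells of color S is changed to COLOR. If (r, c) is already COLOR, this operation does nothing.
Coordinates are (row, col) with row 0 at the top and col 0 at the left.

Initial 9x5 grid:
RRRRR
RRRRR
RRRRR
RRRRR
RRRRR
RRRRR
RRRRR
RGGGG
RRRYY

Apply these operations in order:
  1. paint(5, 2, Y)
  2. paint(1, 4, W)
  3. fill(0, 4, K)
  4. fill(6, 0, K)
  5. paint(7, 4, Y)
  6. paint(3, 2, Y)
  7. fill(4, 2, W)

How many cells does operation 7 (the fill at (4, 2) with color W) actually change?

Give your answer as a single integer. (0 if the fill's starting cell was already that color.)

Answer: 36

Derivation:
After op 1 paint(5,2,Y):
RRRRR
RRRRR
RRRRR
RRRRR
RRRRR
RRYRR
RRRRR
RGGGG
RRRYY
After op 2 paint(1,4,W):
RRRRR
RRRRW
RRRRR
RRRRR
RRRRR
RRYRR
RRRRR
RGGGG
RRRYY
After op 3 fill(0,4,K) [37 cells changed]:
KKKKK
KKKKW
KKKKK
KKKKK
KKKKK
KKYKK
KKKKK
KGGGG
KKKYY
After op 4 fill(6,0,K) [0 cells changed]:
KKKKK
KKKKW
KKKKK
KKKKK
KKKKK
KKYKK
KKKKK
KGGGG
KKKYY
After op 5 paint(7,4,Y):
KKKKK
KKKKW
KKKKK
KKKKK
KKKKK
KKYKK
KKKKK
KGGGY
KKKYY
After op 6 paint(3,2,Y):
KKKKK
KKKKW
KKKKK
KKYKK
KKKKK
KKYKK
KKKKK
KGGGY
KKKYY
After op 7 fill(4,2,W) [36 cells changed]:
WWWWW
WWWWW
WWWWW
WWYWW
WWWWW
WWYWW
WWWWW
WGGGY
WWWYY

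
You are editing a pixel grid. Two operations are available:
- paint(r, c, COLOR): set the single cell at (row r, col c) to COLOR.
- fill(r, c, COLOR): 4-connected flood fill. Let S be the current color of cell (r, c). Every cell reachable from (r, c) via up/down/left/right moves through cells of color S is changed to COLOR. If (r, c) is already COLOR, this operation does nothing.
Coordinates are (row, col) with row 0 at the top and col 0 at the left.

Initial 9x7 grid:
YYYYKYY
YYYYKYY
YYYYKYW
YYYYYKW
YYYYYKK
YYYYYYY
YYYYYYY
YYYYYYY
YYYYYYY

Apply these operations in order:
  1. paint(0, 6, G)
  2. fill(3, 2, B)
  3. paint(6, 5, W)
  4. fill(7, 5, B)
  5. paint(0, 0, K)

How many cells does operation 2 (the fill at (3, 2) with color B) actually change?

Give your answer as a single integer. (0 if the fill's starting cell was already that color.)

After op 1 paint(0,6,G):
YYYYKYG
YYYYKYY
YYYYKYW
YYYYYKW
YYYYYKK
YYYYYYY
YYYYYYY
YYYYYYY
YYYYYYY
After op 2 fill(3,2,B) [50 cells changed]:
BBBBKYG
BBBBKYY
BBBBKYW
BBBBBKW
BBBBBKK
BBBBBBB
BBBBBBB
BBBBBBB
BBBBBBB

Answer: 50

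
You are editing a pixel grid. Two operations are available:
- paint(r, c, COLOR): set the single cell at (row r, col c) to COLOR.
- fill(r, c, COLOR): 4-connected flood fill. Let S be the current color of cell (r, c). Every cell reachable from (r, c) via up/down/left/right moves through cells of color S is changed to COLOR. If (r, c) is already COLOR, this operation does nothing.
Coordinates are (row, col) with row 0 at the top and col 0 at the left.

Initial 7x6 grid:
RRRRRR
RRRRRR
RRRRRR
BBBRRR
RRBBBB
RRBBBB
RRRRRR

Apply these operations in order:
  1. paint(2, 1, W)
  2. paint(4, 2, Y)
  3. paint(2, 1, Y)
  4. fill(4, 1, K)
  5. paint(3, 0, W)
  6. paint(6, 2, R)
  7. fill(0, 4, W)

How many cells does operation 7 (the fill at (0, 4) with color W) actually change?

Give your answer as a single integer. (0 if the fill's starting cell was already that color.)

After op 1 paint(2,1,W):
RRRRRR
RRRRRR
RWRRRR
BBBRRR
RRBBBB
RRBBBB
RRRRRR
After op 2 paint(4,2,Y):
RRRRRR
RRRRRR
RWRRRR
BBBRRR
RRYBBB
RRBBBB
RRRRRR
After op 3 paint(2,1,Y):
RRRRRR
RRRRRR
RYRRRR
BBBRRR
RRYBBB
RRBBBB
RRRRRR
After op 4 fill(4,1,K) [10 cells changed]:
RRRRRR
RRRRRR
RYRRRR
BBBRRR
KKYBBB
KKBBBB
KKKKKK
After op 5 paint(3,0,W):
RRRRRR
RRRRRR
RYRRRR
WBBRRR
KKYBBB
KKBBBB
KKKKKK
After op 6 paint(6,2,R):
RRRRRR
RRRRRR
RYRRRR
WBBRRR
KKYBBB
KKBBBB
KKRKKK
After op 7 fill(0,4,W) [20 cells changed]:
WWWWWW
WWWWWW
WYWWWW
WBBWWW
KKYBBB
KKBBBB
KKRKKK

Answer: 20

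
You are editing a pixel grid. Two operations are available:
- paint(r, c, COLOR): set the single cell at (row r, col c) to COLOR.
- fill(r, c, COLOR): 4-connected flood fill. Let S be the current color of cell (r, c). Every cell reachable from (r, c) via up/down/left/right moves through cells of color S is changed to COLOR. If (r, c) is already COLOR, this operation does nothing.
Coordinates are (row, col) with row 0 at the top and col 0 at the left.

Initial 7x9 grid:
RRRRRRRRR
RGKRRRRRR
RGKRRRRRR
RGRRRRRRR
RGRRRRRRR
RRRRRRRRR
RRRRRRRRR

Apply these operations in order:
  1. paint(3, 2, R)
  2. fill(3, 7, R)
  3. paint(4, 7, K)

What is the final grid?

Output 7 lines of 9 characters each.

Answer: RRRRRRRRR
RGKRRRRRR
RGKRRRRRR
RGRRRRRRR
RGRRRRRKR
RRRRRRRRR
RRRRRRRRR

Derivation:
After op 1 paint(3,2,R):
RRRRRRRRR
RGKRRRRRR
RGKRRRRRR
RGRRRRRRR
RGRRRRRRR
RRRRRRRRR
RRRRRRRRR
After op 2 fill(3,7,R) [0 cells changed]:
RRRRRRRRR
RGKRRRRRR
RGKRRRRRR
RGRRRRRRR
RGRRRRRRR
RRRRRRRRR
RRRRRRRRR
After op 3 paint(4,7,K):
RRRRRRRRR
RGKRRRRRR
RGKRRRRRR
RGRRRRRRR
RGRRRRRKR
RRRRRRRRR
RRRRRRRRR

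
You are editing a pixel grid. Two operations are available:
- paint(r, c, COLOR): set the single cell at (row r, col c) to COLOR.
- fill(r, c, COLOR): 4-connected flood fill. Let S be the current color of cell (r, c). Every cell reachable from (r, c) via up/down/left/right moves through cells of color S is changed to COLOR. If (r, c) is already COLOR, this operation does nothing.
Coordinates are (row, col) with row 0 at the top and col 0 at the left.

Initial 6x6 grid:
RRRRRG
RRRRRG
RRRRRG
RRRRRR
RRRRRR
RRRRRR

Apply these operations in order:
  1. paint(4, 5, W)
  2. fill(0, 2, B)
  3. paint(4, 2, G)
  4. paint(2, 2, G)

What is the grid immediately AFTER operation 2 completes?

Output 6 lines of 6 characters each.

Answer: BBBBBG
BBBBBG
BBBBBG
BBBBBB
BBBBBW
BBBBBB

Derivation:
After op 1 paint(4,5,W):
RRRRRG
RRRRRG
RRRRRG
RRRRRR
RRRRRW
RRRRRR
After op 2 fill(0,2,B) [32 cells changed]:
BBBBBG
BBBBBG
BBBBBG
BBBBBB
BBBBBW
BBBBBB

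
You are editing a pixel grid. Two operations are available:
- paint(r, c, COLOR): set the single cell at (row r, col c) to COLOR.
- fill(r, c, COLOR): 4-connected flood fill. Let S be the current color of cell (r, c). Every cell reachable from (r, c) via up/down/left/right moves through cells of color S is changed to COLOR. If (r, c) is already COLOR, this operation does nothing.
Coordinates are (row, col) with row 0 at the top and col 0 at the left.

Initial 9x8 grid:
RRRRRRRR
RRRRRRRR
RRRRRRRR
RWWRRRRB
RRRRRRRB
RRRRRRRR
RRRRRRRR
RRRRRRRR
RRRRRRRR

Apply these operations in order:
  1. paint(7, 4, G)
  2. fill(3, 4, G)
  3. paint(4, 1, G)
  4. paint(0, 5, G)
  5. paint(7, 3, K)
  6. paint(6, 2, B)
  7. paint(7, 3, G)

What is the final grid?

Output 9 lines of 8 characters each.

After op 1 paint(7,4,G):
RRRRRRRR
RRRRRRRR
RRRRRRRR
RWWRRRRB
RRRRRRRB
RRRRRRRR
RRRRRRRR
RRRRGRRR
RRRRRRRR
After op 2 fill(3,4,G) [67 cells changed]:
GGGGGGGG
GGGGGGGG
GGGGGGGG
GWWGGGGB
GGGGGGGB
GGGGGGGG
GGGGGGGG
GGGGGGGG
GGGGGGGG
After op 3 paint(4,1,G):
GGGGGGGG
GGGGGGGG
GGGGGGGG
GWWGGGGB
GGGGGGGB
GGGGGGGG
GGGGGGGG
GGGGGGGG
GGGGGGGG
After op 4 paint(0,5,G):
GGGGGGGG
GGGGGGGG
GGGGGGGG
GWWGGGGB
GGGGGGGB
GGGGGGGG
GGGGGGGG
GGGGGGGG
GGGGGGGG
After op 5 paint(7,3,K):
GGGGGGGG
GGGGGGGG
GGGGGGGG
GWWGGGGB
GGGGGGGB
GGGGGGGG
GGGGGGGG
GGGKGGGG
GGGGGGGG
After op 6 paint(6,2,B):
GGGGGGGG
GGGGGGGG
GGGGGGGG
GWWGGGGB
GGGGGGGB
GGGGGGGG
GGBGGGGG
GGGKGGGG
GGGGGGGG
After op 7 paint(7,3,G):
GGGGGGGG
GGGGGGGG
GGGGGGGG
GWWGGGGB
GGGGGGGB
GGGGGGGG
GGBGGGGG
GGGGGGGG
GGGGGGGG

Answer: GGGGGGGG
GGGGGGGG
GGGGGGGG
GWWGGGGB
GGGGGGGB
GGGGGGGG
GGBGGGGG
GGGGGGGG
GGGGGGGG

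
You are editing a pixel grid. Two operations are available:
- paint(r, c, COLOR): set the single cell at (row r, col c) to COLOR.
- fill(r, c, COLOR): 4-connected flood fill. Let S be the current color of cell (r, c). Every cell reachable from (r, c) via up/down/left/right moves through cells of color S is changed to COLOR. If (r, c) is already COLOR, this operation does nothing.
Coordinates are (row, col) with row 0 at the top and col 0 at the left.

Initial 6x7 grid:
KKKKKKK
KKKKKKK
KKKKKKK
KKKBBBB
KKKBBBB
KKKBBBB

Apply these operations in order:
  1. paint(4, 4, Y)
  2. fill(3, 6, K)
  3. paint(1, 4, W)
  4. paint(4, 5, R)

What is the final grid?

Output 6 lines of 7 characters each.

Answer: KKKKKKK
KKKKWKK
KKKKKKK
KKKKKKK
KKKKYRK
KKKKKKK

Derivation:
After op 1 paint(4,4,Y):
KKKKKKK
KKKKKKK
KKKKKKK
KKKBBBB
KKKBYBB
KKKBBBB
After op 2 fill(3,6,K) [11 cells changed]:
KKKKKKK
KKKKKKK
KKKKKKK
KKKKKKK
KKKKYKK
KKKKKKK
After op 3 paint(1,4,W):
KKKKKKK
KKKKWKK
KKKKKKK
KKKKKKK
KKKKYKK
KKKKKKK
After op 4 paint(4,5,R):
KKKKKKK
KKKKWKK
KKKKKKK
KKKKKKK
KKKKYRK
KKKKKKK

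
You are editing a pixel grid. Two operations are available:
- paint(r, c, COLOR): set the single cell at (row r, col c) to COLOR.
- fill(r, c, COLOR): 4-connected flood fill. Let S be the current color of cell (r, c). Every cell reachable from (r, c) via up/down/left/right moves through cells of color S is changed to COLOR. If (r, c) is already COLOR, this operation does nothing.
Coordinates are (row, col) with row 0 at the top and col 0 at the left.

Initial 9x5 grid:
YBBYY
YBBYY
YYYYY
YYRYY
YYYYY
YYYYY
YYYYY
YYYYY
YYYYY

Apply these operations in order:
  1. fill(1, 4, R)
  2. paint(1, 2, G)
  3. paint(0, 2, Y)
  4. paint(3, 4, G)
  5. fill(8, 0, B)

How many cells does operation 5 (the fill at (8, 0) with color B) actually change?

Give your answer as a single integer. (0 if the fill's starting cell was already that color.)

Answer: 40

Derivation:
After op 1 fill(1,4,R) [40 cells changed]:
RBBRR
RBBRR
RRRRR
RRRRR
RRRRR
RRRRR
RRRRR
RRRRR
RRRRR
After op 2 paint(1,2,G):
RBBRR
RBGRR
RRRRR
RRRRR
RRRRR
RRRRR
RRRRR
RRRRR
RRRRR
After op 3 paint(0,2,Y):
RBYRR
RBGRR
RRRRR
RRRRR
RRRRR
RRRRR
RRRRR
RRRRR
RRRRR
After op 4 paint(3,4,G):
RBYRR
RBGRR
RRRRR
RRRRG
RRRRR
RRRRR
RRRRR
RRRRR
RRRRR
After op 5 fill(8,0,B) [40 cells changed]:
BBYBB
BBGBB
BBBBB
BBBBG
BBBBB
BBBBB
BBBBB
BBBBB
BBBBB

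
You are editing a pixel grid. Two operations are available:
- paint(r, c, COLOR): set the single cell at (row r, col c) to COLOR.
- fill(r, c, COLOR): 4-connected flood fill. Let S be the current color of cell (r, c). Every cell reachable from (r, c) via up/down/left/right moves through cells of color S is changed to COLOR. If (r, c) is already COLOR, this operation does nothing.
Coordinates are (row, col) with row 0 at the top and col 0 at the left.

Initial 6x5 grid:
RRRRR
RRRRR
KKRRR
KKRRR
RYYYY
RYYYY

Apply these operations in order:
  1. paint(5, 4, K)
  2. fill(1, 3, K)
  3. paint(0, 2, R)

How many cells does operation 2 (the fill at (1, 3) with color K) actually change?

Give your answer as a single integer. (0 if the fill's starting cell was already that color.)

Answer: 16

Derivation:
After op 1 paint(5,4,K):
RRRRR
RRRRR
KKRRR
KKRRR
RYYYY
RYYYK
After op 2 fill(1,3,K) [16 cells changed]:
KKKKK
KKKKK
KKKKK
KKKKK
RYYYY
RYYYK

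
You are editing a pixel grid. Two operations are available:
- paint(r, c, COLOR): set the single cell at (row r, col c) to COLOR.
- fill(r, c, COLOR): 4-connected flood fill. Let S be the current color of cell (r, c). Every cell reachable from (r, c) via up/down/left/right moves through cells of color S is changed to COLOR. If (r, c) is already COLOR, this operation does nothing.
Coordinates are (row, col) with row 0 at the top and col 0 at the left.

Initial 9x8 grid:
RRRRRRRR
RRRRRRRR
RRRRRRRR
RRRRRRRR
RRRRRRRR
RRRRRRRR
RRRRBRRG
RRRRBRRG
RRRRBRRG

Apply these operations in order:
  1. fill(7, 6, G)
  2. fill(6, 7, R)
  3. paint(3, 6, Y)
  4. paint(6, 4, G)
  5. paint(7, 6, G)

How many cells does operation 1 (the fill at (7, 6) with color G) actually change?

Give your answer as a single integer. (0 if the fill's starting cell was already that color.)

Answer: 66

Derivation:
After op 1 fill(7,6,G) [66 cells changed]:
GGGGGGGG
GGGGGGGG
GGGGGGGG
GGGGGGGG
GGGGGGGG
GGGGGGGG
GGGGBGGG
GGGGBGGG
GGGGBGGG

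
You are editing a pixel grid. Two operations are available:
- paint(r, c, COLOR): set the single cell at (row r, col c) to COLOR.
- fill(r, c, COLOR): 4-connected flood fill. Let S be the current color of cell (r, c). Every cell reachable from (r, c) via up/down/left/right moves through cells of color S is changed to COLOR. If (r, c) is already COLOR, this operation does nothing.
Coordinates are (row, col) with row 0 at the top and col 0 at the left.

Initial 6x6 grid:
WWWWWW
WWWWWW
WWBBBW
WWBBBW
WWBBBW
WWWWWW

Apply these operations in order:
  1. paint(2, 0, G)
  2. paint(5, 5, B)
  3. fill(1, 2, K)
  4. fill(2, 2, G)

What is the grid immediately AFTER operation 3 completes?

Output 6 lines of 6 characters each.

Answer: KKKKKK
KKKKKK
GKBBBK
KKBBBK
KKBBBK
KKKKKB

Derivation:
After op 1 paint(2,0,G):
WWWWWW
WWWWWW
GWBBBW
WWBBBW
WWBBBW
WWWWWW
After op 2 paint(5,5,B):
WWWWWW
WWWWWW
GWBBBW
WWBBBW
WWBBBW
WWWWWB
After op 3 fill(1,2,K) [25 cells changed]:
KKKKKK
KKKKKK
GKBBBK
KKBBBK
KKBBBK
KKKKKB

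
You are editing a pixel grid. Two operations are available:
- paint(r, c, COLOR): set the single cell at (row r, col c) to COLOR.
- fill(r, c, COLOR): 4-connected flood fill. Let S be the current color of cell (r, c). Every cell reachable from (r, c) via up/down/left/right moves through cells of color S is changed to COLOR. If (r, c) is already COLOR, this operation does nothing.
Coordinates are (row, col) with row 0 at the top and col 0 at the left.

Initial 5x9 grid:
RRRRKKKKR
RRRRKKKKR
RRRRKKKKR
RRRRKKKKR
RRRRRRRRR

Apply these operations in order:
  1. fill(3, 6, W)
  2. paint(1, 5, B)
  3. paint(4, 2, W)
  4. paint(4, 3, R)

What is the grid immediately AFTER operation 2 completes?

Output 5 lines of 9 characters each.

After op 1 fill(3,6,W) [16 cells changed]:
RRRRWWWWR
RRRRWWWWR
RRRRWWWWR
RRRRWWWWR
RRRRRRRRR
After op 2 paint(1,5,B):
RRRRWWWWR
RRRRWBWWR
RRRRWWWWR
RRRRWWWWR
RRRRRRRRR

Answer: RRRRWWWWR
RRRRWBWWR
RRRRWWWWR
RRRRWWWWR
RRRRRRRRR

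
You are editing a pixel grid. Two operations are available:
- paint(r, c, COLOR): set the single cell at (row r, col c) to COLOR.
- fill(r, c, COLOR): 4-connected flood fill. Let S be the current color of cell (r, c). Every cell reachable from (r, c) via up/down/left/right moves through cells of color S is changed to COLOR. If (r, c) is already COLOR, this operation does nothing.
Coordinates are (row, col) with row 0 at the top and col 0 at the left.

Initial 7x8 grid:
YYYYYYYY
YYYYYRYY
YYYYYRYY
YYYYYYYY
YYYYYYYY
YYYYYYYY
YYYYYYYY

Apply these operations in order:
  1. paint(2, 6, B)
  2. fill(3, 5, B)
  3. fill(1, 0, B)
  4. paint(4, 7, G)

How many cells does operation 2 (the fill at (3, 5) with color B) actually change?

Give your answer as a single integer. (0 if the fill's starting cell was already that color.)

After op 1 paint(2,6,B):
YYYYYYYY
YYYYYRYY
YYYYYRBY
YYYYYYYY
YYYYYYYY
YYYYYYYY
YYYYYYYY
After op 2 fill(3,5,B) [53 cells changed]:
BBBBBBBB
BBBBBRBB
BBBBBRBB
BBBBBBBB
BBBBBBBB
BBBBBBBB
BBBBBBBB

Answer: 53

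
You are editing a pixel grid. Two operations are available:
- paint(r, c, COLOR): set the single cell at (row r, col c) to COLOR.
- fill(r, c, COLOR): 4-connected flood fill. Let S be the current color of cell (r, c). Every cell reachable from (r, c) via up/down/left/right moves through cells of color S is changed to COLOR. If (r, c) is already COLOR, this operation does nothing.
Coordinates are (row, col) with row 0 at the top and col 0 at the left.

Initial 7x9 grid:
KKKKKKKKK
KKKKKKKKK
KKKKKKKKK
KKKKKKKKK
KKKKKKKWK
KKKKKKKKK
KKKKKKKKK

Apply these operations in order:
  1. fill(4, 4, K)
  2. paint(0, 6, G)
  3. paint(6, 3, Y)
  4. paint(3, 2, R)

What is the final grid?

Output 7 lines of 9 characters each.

Answer: KKKKKKGKK
KKKKKKKKK
KKKKKKKKK
KKRKKKKKK
KKKKKKKWK
KKKKKKKKK
KKKYKKKKK

Derivation:
After op 1 fill(4,4,K) [0 cells changed]:
KKKKKKKKK
KKKKKKKKK
KKKKKKKKK
KKKKKKKKK
KKKKKKKWK
KKKKKKKKK
KKKKKKKKK
After op 2 paint(0,6,G):
KKKKKKGKK
KKKKKKKKK
KKKKKKKKK
KKKKKKKKK
KKKKKKKWK
KKKKKKKKK
KKKKKKKKK
After op 3 paint(6,3,Y):
KKKKKKGKK
KKKKKKKKK
KKKKKKKKK
KKKKKKKKK
KKKKKKKWK
KKKKKKKKK
KKKYKKKKK
After op 4 paint(3,2,R):
KKKKKKGKK
KKKKKKKKK
KKKKKKKKK
KKRKKKKKK
KKKKKKKWK
KKKKKKKKK
KKKYKKKKK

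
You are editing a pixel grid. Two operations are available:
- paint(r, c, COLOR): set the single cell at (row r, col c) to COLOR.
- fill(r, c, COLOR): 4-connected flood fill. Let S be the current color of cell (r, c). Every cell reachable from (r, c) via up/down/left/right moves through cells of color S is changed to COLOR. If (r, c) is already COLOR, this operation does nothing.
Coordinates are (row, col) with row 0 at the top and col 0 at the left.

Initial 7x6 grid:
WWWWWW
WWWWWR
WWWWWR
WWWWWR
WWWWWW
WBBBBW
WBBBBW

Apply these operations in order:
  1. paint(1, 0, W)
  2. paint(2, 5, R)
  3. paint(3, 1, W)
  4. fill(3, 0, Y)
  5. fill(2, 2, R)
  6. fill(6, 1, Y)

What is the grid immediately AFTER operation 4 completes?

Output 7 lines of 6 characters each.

Answer: YYYYYY
YYYYYR
YYYYYR
YYYYYR
YYYYYY
YBBBBY
YBBBBY

Derivation:
After op 1 paint(1,0,W):
WWWWWW
WWWWWR
WWWWWR
WWWWWR
WWWWWW
WBBBBW
WBBBBW
After op 2 paint(2,5,R):
WWWWWW
WWWWWR
WWWWWR
WWWWWR
WWWWWW
WBBBBW
WBBBBW
After op 3 paint(3,1,W):
WWWWWW
WWWWWR
WWWWWR
WWWWWR
WWWWWW
WBBBBW
WBBBBW
After op 4 fill(3,0,Y) [31 cells changed]:
YYYYYY
YYYYYR
YYYYYR
YYYYYR
YYYYYY
YBBBBY
YBBBBY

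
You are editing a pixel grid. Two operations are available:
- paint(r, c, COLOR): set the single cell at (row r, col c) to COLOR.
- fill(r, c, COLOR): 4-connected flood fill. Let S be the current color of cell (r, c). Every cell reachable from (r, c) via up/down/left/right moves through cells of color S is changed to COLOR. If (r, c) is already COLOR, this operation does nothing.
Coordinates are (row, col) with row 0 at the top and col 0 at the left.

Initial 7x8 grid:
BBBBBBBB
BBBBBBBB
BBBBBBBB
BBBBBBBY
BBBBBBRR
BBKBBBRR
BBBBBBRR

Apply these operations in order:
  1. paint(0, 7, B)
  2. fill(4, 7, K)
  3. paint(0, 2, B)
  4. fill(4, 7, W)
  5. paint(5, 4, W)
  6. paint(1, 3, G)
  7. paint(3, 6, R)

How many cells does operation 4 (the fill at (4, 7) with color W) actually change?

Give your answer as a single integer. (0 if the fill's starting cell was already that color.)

After op 1 paint(0,7,B):
BBBBBBBB
BBBBBBBB
BBBBBBBB
BBBBBBBY
BBBBBBRR
BBKBBBRR
BBBBBBRR
After op 2 fill(4,7,K) [6 cells changed]:
BBBBBBBB
BBBBBBBB
BBBBBBBB
BBBBBBBY
BBBBBBKK
BBKBBBKK
BBBBBBKK
After op 3 paint(0,2,B):
BBBBBBBB
BBBBBBBB
BBBBBBBB
BBBBBBBY
BBBBBBKK
BBKBBBKK
BBBBBBKK
After op 4 fill(4,7,W) [6 cells changed]:
BBBBBBBB
BBBBBBBB
BBBBBBBB
BBBBBBBY
BBBBBBWW
BBKBBBWW
BBBBBBWW

Answer: 6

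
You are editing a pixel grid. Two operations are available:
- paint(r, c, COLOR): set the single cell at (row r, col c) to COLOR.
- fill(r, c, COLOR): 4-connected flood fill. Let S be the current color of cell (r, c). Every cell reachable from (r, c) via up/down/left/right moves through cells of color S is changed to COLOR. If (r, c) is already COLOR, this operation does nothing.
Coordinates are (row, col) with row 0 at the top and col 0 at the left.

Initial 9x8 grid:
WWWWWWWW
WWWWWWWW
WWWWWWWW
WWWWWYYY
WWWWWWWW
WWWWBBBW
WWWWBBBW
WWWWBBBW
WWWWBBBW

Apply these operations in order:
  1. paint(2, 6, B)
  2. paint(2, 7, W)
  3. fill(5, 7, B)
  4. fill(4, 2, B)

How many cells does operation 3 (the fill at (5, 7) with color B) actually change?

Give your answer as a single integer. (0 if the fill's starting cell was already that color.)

After op 1 paint(2,6,B):
WWWWWWWW
WWWWWWWW
WWWWWWBW
WWWWWYYY
WWWWWWWW
WWWWBBBW
WWWWBBBW
WWWWBBBW
WWWWBBBW
After op 2 paint(2,7,W):
WWWWWWWW
WWWWWWWW
WWWWWWBW
WWWWWYYY
WWWWWWWW
WWWWBBBW
WWWWBBBW
WWWWBBBW
WWWWBBBW
After op 3 fill(5,7,B) [56 cells changed]:
BBBBBBBB
BBBBBBBB
BBBBBBBB
BBBBBYYY
BBBBBBBB
BBBBBBBB
BBBBBBBB
BBBBBBBB
BBBBBBBB

Answer: 56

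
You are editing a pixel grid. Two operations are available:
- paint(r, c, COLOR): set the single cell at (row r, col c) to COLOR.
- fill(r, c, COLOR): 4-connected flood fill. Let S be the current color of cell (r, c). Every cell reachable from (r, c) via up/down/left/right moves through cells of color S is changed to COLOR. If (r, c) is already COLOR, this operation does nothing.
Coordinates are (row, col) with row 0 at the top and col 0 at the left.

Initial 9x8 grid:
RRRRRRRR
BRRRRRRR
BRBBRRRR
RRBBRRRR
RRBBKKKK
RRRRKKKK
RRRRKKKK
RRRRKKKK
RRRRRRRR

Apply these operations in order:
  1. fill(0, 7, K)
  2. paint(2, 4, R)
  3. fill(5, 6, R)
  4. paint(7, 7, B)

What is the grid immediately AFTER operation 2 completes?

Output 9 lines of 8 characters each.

After op 1 fill(0,7,K) [48 cells changed]:
KKKKKKKK
BKKKKKKK
BKBBKKKK
KKBBKKKK
KKBBKKKK
KKKKKKKK
KKKKKKKK
KKKKKKKK
KKKKKKKK
After op 2 paint(2,4,R):
KKKKKKKK
BKKKKKKK
BKBBRKKK
KKBBKKKK
KKBBKKKK
KKKKKKKK
KKKKKKKK
KKKKKKKK
KKKKKKKK

Answer: KKKKKKKK
BKKKKKKK
BKBBRKKK
KKBBKKKK
KKBBKKKK
KKKKKKKK
KKKKKKKK
KKKKKKKK
KKKKKKKK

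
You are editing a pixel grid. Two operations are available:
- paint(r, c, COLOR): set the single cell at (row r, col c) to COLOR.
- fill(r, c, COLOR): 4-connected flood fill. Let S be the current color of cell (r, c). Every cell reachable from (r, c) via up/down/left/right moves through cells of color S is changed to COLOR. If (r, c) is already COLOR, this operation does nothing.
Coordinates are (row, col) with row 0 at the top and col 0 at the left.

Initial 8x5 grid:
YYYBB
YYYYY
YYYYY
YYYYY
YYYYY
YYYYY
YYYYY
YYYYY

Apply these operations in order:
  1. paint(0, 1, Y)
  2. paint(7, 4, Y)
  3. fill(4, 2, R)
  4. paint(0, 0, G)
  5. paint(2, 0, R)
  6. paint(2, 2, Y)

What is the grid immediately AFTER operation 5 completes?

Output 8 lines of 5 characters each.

After op 1 paint(0,1,Y):
YYYBB
YYYYY
YYYYY
YYYYY
YYYYY
YYYYY
YYYYY
YYYYY
After op 2 paint(7,4,Y):
YYYBB
YYYYY
YYYYY
YYYYY
YYYYY
YYYYY
YYYYY
YYYYY
After op 3 fill(4,2,R) [38 cells changed]:
RRRBB
RRRRR
RRRRR
RRRRR
RRRRR
RRRRR
RRRRR
RRRRR
After op 4 paint(0,0,G):
GRRBB
RRRRR
RRRRR
RRRRR
RRRRR
RRRRR
RRRRR
RRRRR
After op 5 paint(2,0,R):
GRRBB
RRRRR
RRRRR
RRRRR
RRRRR
RRRRR
RRRRR
RRRRR

Answer: GRRBB
RRRRR
RRRRR
RRRRR
RRRRR
RRRRR
RRRRR
RRRRR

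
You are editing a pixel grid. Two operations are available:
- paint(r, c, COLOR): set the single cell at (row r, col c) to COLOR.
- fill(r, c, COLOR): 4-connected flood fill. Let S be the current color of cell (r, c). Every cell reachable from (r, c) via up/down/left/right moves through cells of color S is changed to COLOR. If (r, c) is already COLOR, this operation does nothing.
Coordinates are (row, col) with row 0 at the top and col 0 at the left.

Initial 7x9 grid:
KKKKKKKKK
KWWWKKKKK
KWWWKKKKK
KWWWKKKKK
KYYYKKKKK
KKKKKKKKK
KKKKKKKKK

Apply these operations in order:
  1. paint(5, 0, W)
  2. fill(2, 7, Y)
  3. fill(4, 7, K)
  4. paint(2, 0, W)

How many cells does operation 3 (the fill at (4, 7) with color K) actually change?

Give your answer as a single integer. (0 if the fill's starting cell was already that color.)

Answer: 53

Derivation:
After op 1 paint(5,0,W):
KKKKKKKKK
KWWWKKKKK
KWWWKKKKK
KWWWKKKKK
KYYYKKKKK
WKKKKKKKK
KKKKKKKKK
After op 2 fill(2,7,Y) [50 cells changed]:
YYYYYYYYY
YWWWYYYYY
YWWWYYYYY
YWWWYYYYY
YYYYYYYYY
WYYYYYYYY
YYYYYYYYY
After op 3 fill(4,7,K) [53 cells changed]:
KKKKKKKKK
KWWWKKKKK
KWWWKKKKK
KWWWKKKKK
KKKKKKKKK
WKKKKKKKK
KKKKKKKKK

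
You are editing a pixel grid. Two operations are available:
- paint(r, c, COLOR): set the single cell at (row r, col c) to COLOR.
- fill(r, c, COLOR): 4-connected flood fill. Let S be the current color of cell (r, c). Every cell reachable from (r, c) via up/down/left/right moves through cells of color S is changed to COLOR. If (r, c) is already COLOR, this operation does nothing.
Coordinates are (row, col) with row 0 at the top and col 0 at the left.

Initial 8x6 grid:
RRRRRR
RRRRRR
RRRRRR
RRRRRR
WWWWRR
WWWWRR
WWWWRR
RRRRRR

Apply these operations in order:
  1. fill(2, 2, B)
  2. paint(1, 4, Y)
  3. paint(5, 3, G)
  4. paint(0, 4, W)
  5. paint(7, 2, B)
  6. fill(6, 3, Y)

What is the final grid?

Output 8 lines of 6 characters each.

After op 1 fill(2,2,B) [36 cells changed]:
BBBBBB
BBBBBB
BBBBBB
BBBBBB
WWWWBB
WWWWBB
WWWWBB
BBBBBB
After op 2 paint(1,4,Y):
BBBBBB
BBBBYB
BBBBBB
BBBBBB
WWWWBB
WWWWBB
WWWWBB
BBBBBB
After op 3 paint(5,3,G):
BBBBBB
BBBBYB
BBBBBB
BBBBBB
WWWWBB
WWWGBB
WWWWBB
BBBBBB
After op 4 paint(0,4,W):
BBBBWB
BBBBYB
BBBBBB
BBBBBB
WWWWBB
WWWGBB
WWWWBB
BBBBBB
After op 5 paint(7,2,B):
BBBBWB
BBBBYB
BBBBBB
BBBBBB
WWWWBB
WWWGBB
WWWWBB
BBBBBB
After op 6 fill(6,3,Y) [11 cells changed]:
BBBBWB
BBBBYB
BBBBBB
BBBBBB
YYYYBB
YYYGBB
YYYYBB
BBBBBB

Answer: BBBBWB
BBBBYB
BBBBBB
BBBBBB
YYYYBB
YYYGBB
YYYYBB
BBBBBB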